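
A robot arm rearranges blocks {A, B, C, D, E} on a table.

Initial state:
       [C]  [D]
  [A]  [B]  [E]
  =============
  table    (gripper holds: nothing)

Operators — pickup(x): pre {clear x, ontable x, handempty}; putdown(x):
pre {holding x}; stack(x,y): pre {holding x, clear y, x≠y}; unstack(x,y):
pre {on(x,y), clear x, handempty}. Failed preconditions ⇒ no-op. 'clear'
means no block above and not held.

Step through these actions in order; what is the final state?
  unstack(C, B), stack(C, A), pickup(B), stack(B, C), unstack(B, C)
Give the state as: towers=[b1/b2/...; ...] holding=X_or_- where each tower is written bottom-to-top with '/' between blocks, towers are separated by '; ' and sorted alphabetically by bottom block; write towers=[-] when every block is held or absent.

step 1 (unstack(C, B)): towers=[A; B; E/D] holding=C
step 2 (stack(C, A)): towers=[A/C; B; E/D] holding=-
step 3 (pickup(B)): towers=[A/C; E/D] holding=B
step 4 (stack(B, C)): towers=[A/C/B; E/D] holding=-
step 5 (unstack(B, C)): towers=[A/C; E/D] holding=B

towers=[A/C; E/D] holding=B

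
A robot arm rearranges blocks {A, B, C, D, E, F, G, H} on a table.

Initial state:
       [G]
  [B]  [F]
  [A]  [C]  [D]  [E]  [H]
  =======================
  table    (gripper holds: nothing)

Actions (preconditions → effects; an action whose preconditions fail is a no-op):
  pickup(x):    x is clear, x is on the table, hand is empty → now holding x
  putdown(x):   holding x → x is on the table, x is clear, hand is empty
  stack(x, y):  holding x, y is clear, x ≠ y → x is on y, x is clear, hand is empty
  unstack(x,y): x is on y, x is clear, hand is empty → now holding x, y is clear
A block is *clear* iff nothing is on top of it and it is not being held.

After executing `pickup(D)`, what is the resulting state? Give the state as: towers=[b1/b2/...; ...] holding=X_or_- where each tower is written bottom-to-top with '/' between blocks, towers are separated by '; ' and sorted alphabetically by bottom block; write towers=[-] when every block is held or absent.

towers=[A/B; C/F/G; E; H] holding=D

before: towers=[A/B; C/F/G; D; E; H] holding=-
pre[pickup(D)]: clear(D) ✓, ontable(D) ✓, handempty ✓
all met → apply pickup(D)
after:  towers=[A/B; C/F/G; E; H] holding=D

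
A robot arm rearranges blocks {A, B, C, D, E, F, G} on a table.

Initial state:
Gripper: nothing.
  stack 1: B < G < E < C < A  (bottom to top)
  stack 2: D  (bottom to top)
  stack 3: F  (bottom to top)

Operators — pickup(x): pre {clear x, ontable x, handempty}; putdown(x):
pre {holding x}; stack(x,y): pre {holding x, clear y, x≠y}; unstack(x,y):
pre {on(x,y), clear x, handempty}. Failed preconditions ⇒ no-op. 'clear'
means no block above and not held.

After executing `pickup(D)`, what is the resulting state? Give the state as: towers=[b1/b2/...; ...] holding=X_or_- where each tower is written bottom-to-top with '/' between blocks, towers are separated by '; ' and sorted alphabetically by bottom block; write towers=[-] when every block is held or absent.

towers=[B/G/E/C/A; F] holding=D

before: towers=[B/G/E/C/A; D; F] holding=-
pre[pickup(D)]: clear(D) ok, ontable(D) ok, handempty ok
all met → apply pickup(D)
after:  towers=[B/G/E/C/A; F] holding=D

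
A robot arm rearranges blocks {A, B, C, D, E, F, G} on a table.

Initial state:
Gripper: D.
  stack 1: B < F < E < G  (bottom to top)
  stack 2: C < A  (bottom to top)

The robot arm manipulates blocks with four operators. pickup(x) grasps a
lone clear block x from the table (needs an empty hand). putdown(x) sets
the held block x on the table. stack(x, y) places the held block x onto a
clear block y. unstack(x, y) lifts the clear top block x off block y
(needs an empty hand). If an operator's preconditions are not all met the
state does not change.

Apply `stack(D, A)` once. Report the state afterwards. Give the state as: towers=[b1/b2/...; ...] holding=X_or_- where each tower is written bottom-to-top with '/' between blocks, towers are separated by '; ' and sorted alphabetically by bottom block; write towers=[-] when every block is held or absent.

towers=[B/F/E/G; C/A/D] holding=-

before: towers=[B/F/E/G; C/A] holding=D
pre[stack(D, A)]: holding(D) yes, clear(A) yes, D≠A yes
all met → apply stack(D, A)
after:  towers=[B/F/E/G; C/A/D] holding=-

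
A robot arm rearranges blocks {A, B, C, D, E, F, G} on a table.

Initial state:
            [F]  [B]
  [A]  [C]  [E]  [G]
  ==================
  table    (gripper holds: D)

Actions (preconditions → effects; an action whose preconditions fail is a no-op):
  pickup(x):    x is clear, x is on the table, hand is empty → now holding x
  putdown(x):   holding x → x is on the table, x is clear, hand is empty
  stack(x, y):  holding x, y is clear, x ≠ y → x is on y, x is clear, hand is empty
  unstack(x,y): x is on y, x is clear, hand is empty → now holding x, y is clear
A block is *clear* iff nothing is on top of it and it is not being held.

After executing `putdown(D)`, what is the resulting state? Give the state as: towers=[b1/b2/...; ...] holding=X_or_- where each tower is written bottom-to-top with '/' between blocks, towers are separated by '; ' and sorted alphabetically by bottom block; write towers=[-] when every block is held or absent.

towers=[A; C; D; E/F; G/B] holding=-

before: towers=[A; C; E/F; G/B] holding=D
pre[putdown(D)]: holding(D) yes
all met → apply putdown(D)
after:  towers=[A; C; D; E/F; G/B] holding=-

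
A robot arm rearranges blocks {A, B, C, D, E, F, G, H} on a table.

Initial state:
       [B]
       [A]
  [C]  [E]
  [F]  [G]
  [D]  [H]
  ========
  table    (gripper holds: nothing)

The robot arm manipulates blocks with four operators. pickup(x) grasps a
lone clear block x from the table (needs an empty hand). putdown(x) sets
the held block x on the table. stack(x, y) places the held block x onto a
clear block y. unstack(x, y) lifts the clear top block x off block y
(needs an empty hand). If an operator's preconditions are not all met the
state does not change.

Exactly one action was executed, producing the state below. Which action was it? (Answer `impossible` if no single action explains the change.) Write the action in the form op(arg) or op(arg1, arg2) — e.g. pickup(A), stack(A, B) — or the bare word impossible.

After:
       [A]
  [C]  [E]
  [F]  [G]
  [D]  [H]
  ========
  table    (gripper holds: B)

target: towers=[D/F/C; H/G/E/A] holding=B
     unstack(B, A) → towers=[D/F/C; H/G/E/A] holding=B  ← match
     unstack(C, F) → towers=[D/F; H/G/E/A/B] holding=C

unstack(B, A)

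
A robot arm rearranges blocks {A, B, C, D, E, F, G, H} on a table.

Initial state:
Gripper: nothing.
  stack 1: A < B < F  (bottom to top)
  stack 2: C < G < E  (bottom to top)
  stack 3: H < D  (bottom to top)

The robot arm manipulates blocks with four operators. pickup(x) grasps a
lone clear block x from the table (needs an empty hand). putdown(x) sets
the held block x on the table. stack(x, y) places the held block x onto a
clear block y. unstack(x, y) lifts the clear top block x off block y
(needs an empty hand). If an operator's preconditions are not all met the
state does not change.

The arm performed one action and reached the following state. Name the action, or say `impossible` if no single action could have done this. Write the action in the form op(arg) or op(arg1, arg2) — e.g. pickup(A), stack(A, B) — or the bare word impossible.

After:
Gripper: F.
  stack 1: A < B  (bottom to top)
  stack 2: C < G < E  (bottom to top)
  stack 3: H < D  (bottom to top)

target: towers=[A/B; C/G/E; H/D] holding=F
     unstack(E, G) → towers=[A/B/F; C/G; H/D] holding=E
     unstack(F, B) → towers=[A/B; C/G/E; H/D] holding=F  ← match
     unstack(D, H) → towers=[A/B/F; C/G/E; H] holding=D

unstack(F, B)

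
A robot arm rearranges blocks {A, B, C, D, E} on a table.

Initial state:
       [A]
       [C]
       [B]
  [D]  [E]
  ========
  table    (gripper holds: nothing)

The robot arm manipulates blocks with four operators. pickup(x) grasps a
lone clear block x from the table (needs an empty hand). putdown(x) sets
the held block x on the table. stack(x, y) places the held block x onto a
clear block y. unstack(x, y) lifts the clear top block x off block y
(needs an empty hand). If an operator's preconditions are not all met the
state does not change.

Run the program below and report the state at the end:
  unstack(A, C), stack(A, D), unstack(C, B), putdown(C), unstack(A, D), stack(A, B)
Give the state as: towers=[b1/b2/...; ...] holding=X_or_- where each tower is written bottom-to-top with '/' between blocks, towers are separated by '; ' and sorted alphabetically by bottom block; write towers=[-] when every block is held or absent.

towers=[C; D; E/B/A] holding=-

step 1 (unstack(A, C)): towers=[D; E/B/C] holding=A
step 2 (stack(A, D)): towers=[D/A; E/B/C] holding=-
step 3 (unstack(C, B)): towers=[D/A; E/B] holding=C
step 4 (putdown(C)): towers=[C; D/A; E/B] holding=-
step 5 (unstack(A, D)): towers=[C; D; E/B] holding=A
step 6 (stack(A, B)): towers=[C; D; E/B/A] holding=-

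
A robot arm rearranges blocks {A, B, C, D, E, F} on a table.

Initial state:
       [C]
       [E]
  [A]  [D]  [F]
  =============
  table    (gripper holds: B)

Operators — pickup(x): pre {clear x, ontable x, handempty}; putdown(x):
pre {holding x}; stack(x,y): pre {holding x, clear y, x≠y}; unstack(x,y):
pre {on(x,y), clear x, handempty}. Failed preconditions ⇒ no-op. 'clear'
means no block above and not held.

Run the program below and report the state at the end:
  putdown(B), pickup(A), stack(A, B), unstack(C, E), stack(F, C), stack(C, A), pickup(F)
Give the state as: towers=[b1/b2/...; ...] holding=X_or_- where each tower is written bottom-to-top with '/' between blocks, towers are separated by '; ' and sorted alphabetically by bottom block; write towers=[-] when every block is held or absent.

step 1 (putdown(B)): towers=[A; B; D/E/C; F] holding=-
step 2 (pickup(A)): towers=[B; D/E/C; F] holding=A
step 3 (stack(A, B)): towers=[B/A; D/E/C; F] holding=-
step 4 (unstack(C, E)): towers=[B/A; D/E; F] holding=C
step 5 (stack(F, C)) [no-op]: towers=[B/A; D/E; F] holding=C
step 6 (stack(C, A)): towers=[B/A/C; D/E; F] holding=-
step 7 (pickup(F)): towers=[B/A/C; D/E] holding=F

towers=[B/A/C; D/E] holding=F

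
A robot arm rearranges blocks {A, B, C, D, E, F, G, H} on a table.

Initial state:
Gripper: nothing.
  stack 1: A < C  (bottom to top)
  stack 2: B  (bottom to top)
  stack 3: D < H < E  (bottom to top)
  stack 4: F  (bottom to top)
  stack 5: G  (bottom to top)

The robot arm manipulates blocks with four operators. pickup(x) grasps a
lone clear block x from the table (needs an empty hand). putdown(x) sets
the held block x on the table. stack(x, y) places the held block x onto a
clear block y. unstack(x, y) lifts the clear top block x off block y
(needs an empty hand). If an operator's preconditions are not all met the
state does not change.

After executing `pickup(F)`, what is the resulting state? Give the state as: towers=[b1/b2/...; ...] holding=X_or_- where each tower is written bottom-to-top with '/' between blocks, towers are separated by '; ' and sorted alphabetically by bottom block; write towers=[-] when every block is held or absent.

before: towers=[A/C; B; D/H/E; F; G] holding=-
pre[pickup(F)]: clear(F) ✓, ontable(F) ✓, handempty ✓
all met → apply pickup(F)
after:  towers=[A/C; B; D/H/E; G] holding=F

towers=[A/C; B; D/H/E; G] holding=F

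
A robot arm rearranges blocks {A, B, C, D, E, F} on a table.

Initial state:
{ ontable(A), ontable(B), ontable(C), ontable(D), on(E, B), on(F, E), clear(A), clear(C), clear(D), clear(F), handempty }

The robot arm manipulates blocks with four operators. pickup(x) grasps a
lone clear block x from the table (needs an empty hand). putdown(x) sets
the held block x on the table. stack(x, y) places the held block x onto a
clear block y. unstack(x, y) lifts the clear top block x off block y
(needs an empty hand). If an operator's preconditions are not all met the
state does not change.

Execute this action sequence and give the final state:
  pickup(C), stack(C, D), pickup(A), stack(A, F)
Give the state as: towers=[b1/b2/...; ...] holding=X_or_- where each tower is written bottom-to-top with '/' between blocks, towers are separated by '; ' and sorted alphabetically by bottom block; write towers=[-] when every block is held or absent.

step 1 (pickup(C)): towers=[A; B/E/F; D] holding=C
step 2 (stack(C, D)): towers=[A; B/E/F; D/C] holding=-
step 3 (pickup(A)): towers=[B/E/F; D/C] holding=A
step 4 (stack(A, F)): towers=[B/E/F/A; D/C] holding=-

towers=[B/E/F/A; D/C] holding=-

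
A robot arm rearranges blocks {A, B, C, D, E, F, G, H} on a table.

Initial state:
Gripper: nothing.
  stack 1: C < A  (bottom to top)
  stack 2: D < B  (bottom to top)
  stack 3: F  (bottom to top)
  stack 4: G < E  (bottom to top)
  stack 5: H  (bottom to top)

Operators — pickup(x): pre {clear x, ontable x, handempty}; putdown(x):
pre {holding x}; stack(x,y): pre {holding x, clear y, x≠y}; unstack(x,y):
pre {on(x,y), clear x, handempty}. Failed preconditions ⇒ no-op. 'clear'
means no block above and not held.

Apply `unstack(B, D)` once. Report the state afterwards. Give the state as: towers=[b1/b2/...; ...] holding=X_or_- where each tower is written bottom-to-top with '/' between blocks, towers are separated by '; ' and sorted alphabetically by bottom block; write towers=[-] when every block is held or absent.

before: towers=[C/A; D/B; F; G/E; H] holding=-
pre[unstack(B, D)]: on(B,D) ok, clear(B) ok, handempty ok
all met → apply unstack(B, D)
after:  towers=[C/A; D; F; G/E; H] holding=B

towers=[C/A; D; F; G/E; H] holding=B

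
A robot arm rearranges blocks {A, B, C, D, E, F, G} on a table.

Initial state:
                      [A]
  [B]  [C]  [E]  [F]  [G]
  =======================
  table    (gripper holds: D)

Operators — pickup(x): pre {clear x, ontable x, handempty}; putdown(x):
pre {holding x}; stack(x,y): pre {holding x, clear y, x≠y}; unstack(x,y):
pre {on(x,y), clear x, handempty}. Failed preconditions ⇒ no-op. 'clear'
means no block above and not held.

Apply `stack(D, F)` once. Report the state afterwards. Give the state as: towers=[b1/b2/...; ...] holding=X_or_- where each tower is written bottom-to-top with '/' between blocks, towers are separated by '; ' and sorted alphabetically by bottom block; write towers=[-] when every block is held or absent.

before: towers=[B; C; E; F; G/A] holding=D
pre[stack(D, F)]: holding(D) ok, clear(F) ok, D≠F ok
all met → apply stack(D, F)
after:  towers=[B; C; E; F/D; G/A] holding=-

towers=[B; C; E; F/D; G/A] holding=-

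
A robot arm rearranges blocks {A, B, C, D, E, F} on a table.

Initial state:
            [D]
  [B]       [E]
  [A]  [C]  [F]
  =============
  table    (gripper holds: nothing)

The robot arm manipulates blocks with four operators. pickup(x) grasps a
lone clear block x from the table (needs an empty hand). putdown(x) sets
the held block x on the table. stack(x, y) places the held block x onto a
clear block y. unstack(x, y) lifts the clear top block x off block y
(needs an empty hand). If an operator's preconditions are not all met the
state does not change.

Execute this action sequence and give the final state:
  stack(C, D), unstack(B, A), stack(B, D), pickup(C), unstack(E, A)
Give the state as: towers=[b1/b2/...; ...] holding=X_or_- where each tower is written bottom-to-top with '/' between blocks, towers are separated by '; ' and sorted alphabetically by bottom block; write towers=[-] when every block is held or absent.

step 1 (stack(C, D)) [no-op]: towers=[A/B; C; F/E/D] holding=-
step 2 (unstack(B, A)): towers=[A; C; F/E/D] holding=B
step 3 (stack(B, D)): towers=[A; C; F/E/D/B] holding=-
step 4 (pickup(C)): towers=[A; F/E/D/B] holding=C
step 5 (unstack(E, A)) [no-op]: towers=[A; F/E/D/B] holding=C

towers=[A; F/E/D/B] holding=C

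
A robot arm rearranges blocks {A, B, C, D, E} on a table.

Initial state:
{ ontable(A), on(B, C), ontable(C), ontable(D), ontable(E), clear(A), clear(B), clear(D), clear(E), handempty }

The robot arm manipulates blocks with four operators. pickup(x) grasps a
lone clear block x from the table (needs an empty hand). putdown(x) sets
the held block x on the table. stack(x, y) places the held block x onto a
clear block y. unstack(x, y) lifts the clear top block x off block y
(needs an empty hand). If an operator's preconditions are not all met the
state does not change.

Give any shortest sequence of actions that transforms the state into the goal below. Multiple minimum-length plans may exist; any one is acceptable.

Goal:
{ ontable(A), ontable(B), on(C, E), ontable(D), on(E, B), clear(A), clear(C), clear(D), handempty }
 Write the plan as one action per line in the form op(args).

unstack(B, C)
putdown(B)
pickup(E)
stack(E, B)
pickup(C)
stack(C, E)

step 1 (unstack(B, C)): towers=[A; C; D; E] holding=B
step 2 (putdown(B)): towers=[A; B; C; D; E] holding=-
step 3 (pickup(E)): towers=[A; B; C; D] holding=E
step 4 (stack(E, B)): towers=[A; B/E; C; D] holding=-
step 5 (pickup(C)): towers=[A; B/E; D] holding=C
step 6 (stack(C, E)): towers=[A; B/E/C; D] holding=-
goal check: towers=[A; B/E/C; D] holding=- — reached (length 6, optimal by BFS)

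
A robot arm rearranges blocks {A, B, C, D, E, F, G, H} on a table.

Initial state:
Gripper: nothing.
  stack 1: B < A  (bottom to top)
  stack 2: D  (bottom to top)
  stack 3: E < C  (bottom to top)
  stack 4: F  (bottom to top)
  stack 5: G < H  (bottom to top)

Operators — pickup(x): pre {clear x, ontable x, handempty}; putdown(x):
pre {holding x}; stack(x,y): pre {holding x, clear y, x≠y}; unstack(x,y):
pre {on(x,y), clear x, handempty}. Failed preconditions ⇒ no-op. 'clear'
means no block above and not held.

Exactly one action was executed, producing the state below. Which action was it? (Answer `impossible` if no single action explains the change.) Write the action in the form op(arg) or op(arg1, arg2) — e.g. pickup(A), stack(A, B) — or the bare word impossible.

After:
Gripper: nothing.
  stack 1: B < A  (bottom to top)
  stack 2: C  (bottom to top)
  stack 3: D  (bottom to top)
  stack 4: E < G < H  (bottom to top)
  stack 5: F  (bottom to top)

impossible

target: towers=[B/A; C; D; E/G/H; F] holding=-
     unstack(A, B) → towers=[B; D; E/C; F; G/H] holding=A
     unstack(H, G) → towers=[B/A; D; E/C; F; G] holding=H
         pickup(F) → towers=[B/A; D; E/C; G/H] holding=F
         pickup(D) → towers=[B/A; E/C; F; G/H] holding=D
     unstack(C, E) → towers=[B/A; D; E; F; G/H] holding=C
none of the 5 applicable actions match → impossible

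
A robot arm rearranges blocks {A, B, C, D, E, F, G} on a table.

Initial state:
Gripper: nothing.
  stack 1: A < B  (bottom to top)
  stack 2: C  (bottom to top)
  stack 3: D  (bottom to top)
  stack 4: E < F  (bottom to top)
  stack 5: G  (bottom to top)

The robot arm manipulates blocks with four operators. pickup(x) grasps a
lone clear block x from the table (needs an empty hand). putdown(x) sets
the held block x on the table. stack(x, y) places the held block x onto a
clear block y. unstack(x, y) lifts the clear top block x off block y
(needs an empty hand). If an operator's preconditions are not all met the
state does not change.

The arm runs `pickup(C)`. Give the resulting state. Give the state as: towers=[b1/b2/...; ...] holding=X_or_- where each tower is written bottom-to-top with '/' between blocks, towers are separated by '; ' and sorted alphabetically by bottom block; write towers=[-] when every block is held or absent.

towers=[A/B; D; E/F; G] holding=C

before: towers=[A/B; C; D; E/F; G] holding=-
pre[pickup(C)]: clear(C) ok, ontable(C) ok, handempty ok
all met → apply pickup(C)
after:  towers=[A/B; D; E/F; G] holding=C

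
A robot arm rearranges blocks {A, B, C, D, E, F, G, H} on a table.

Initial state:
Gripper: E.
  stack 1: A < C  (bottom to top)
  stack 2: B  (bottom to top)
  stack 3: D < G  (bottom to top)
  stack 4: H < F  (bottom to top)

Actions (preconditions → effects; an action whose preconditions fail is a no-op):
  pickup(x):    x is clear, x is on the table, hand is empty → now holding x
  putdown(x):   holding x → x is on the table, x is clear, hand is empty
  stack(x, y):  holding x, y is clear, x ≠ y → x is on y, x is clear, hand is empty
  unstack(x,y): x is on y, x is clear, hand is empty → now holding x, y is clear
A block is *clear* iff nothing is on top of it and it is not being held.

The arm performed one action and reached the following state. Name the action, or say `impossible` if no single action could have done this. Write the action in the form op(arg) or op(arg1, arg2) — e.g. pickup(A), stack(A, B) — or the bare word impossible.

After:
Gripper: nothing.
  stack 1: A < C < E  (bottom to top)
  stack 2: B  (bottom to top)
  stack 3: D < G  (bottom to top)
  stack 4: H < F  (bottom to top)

target: towers=[A/C/E; B; D/G; H/F] holding=-
        putdown(E) → towers=[A/C; B; D/G; E; H/F] holding=-
       stack(E, G) → towers=[A/C; B; D/G/E; H/F] holding=-
       stack(E, B) → towers=[A/C; B/E; D/G; H/F] holding=-
       stack(E, F) → towers=[A/C; B; D/G; H/F/E] holding=-
       stack(E, C) → towers=[A/C/E; B; D/G; H/F] holding=-  ← match

stack(E, C)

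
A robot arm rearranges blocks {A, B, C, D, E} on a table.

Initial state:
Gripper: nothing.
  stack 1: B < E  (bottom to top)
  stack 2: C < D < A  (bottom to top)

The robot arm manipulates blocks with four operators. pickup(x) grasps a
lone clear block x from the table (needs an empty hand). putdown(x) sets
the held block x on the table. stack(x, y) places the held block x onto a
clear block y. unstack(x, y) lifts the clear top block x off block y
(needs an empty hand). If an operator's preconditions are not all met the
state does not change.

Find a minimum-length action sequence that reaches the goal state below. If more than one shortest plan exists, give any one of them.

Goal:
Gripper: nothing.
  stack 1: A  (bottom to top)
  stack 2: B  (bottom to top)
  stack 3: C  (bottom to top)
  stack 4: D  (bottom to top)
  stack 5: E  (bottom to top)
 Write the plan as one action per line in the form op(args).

step 1 (unstack(A, D)): towers=[B/E; C/D] holding=A
step 2 (putdown(A)): towers=[A; B/E; C/D] holding=-
step 3 (unstack(D, C)): towers=[A; B/E; C] holding=D
step 4 (putdown(D)): towers=[A; B/E; C; D] holding=-
step 5 (unstack(E, B)): towers=[A; B; C; D] holding=E
step 6 (putdown(E)): towers=[A; B; C; D; E] holding=-
goal check: towers=[A; B; C; D; E] holding=- — reached (length 6, optimal by BFS)

unstack(A, D)
putdown(A)
unstack(D, C)
putdown(D)
unstack(E, B)
putdown(E)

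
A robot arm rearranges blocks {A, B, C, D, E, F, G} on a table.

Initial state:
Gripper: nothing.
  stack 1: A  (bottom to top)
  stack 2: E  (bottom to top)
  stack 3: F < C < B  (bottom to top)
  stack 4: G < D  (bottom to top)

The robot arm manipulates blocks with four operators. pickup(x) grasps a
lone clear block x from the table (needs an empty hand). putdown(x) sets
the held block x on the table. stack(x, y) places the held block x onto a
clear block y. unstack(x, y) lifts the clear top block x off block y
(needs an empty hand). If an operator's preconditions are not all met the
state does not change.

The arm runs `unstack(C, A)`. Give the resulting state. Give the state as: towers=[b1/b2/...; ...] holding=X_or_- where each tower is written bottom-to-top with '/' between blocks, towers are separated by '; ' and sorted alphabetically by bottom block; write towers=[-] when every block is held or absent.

towers=[A; E; F/C/B; G/D] holding=-

before: towers=[A; E; F/C/B; G/D] holding=-
pre[unstack(C, A)]: on(C,A) fail, clear(C) fail, handempty ok
on(C,A), clear(C) unmet → unstack(C, A) is a no-op
after:  towers=[A; E; F/C/B; G/D] holding=-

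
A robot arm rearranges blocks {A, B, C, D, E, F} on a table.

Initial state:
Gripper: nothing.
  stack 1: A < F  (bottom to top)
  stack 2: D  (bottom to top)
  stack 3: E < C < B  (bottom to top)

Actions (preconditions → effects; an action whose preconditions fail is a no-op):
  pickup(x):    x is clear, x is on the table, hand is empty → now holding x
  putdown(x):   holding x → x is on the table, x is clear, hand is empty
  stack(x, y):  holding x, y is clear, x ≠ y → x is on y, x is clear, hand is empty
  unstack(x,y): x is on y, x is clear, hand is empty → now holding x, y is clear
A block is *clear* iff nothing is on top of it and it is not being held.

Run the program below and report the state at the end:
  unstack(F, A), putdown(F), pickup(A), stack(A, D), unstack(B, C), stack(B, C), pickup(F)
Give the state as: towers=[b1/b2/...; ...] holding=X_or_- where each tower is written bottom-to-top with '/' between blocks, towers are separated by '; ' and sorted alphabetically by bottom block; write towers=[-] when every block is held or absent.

towers=[D/A; E/C/B] holding=F

step 1 (unstack(F, A)): towers=[A; D; E/C/B] holding=F
step 2 (putdown(F)): towers=[A; D; E/C/B; F] holding=-
step 3 (pickup(A)): towers=[D; E/C/B; F] holding=A
step 4 (stack(A, D)): towers=[D/A; E/C/B; F] holding=-
step 5 (unstack(B, C)): towers=[D/A; E/C; F] holding=B
step 6 (stack(B, C)): towers=[D/A; E/C/B; F] holding=-
step 7 (pickup(F)): towers=[D/A; E/C/B] holding=F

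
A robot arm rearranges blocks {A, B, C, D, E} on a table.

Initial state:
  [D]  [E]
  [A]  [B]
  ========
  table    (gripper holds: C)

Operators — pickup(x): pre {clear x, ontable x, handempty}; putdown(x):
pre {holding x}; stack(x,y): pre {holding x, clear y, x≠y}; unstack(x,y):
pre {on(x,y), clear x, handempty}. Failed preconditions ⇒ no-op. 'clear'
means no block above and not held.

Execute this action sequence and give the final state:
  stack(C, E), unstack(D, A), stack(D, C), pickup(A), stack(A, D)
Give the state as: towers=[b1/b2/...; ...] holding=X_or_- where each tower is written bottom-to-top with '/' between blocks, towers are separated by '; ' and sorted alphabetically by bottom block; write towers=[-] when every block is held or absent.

step 1 (stack(C, E)): towers=[A/D; B/E/C] holding=-
step 2 (unstack(D, A)): towers=[A; B/E/C] holding=D
step 3 (stack(D, C)): towers=[A; B/E/C/D] holding=-
step 4 (pickup(A)): towers=[B/E/C/D] holding=A
step 5 (stack(A, D)): towers=[B/E/C/D/A] holding=-

towers=[B/E/C/D/A] holding=-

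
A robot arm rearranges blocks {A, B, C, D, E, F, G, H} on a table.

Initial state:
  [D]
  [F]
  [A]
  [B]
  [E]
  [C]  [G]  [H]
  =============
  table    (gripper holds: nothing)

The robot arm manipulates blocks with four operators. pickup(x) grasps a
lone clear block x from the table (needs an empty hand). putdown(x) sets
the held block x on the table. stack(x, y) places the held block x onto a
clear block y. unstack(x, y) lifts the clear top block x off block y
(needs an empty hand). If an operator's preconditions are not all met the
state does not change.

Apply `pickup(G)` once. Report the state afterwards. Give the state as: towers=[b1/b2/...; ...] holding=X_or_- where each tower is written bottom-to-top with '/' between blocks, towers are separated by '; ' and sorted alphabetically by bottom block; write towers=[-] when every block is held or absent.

towers=[C/E/B/A/F/D; H] holding=G

before: towers=[C/E/B/A/F/D; G; H] holding=-
pre[pickup(G)]: clear(G) ✓, ontable(G) ✓, handempty ✓
all met → apply pickup(G)
after:  towers=[C/E/B/A/F/D; H] holding=G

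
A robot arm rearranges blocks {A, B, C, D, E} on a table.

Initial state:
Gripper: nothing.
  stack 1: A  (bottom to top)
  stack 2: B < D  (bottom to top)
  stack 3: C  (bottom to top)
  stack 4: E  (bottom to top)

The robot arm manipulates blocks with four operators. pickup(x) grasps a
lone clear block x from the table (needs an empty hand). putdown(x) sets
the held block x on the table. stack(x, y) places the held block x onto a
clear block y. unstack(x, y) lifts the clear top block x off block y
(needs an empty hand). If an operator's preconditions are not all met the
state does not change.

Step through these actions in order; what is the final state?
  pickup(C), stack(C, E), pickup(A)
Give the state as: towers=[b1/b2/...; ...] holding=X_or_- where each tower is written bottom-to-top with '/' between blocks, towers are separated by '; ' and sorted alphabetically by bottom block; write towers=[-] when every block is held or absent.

step 1 (pickup(C)): towers=[A; B/D; E] holding=C
step 2 (stack(C, E)): towers=[A; B/D; E/C] holding=-
step 3 (pickup(A)): towers=[B/D; E/C] holding=A

towers=[B/D; E/C] holding=A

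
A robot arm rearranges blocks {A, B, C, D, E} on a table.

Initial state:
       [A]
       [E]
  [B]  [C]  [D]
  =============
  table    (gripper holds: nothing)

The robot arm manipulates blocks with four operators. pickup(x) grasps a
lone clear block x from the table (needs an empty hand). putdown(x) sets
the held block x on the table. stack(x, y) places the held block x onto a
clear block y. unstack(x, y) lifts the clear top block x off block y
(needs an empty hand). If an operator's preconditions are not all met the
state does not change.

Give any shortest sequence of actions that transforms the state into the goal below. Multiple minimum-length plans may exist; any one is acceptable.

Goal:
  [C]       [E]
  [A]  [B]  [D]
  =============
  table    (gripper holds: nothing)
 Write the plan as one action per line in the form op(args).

unstack(A, E)
putdown(A)
unstack(E, C)
stack(E, D)
pickup(C)
stack(C, A)

step 1 (unstack(A, E)): towers=[B; C/E; D] holding=A
step 2 (putdown(A)): towers=[A; B; C/E; D] holding=-
step 3 (unstack(E, C)): towers=[A; B; C; D] holding=E
step 4 (stack(E, D)): towers=[A; B; C; D/E] holding=-
step 5 (pickup(C)): towers=[A; B; D/E] holding=C
step 6 (stack(C, A)): towers=[A/C; B; D/E] holding=-
goal check: towers=[A/C; B; D/E] holding=- — reached (length 6, optimal by BFS)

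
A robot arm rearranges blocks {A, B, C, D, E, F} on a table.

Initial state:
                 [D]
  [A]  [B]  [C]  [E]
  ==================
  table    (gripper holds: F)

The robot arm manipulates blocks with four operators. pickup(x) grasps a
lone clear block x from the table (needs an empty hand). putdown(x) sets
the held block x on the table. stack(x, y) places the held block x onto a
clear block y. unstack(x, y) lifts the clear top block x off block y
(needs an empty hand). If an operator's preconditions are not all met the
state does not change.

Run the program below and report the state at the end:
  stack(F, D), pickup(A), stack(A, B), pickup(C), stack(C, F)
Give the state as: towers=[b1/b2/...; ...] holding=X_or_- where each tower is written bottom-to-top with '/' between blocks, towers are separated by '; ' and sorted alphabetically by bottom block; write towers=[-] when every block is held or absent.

step 1 (stack(F, D)): towers=[A; B; C; E/D/F] holding=-
step 2 (pickup(A)): towers=[B; C; E/D/F] holding=A
step 3 (stack(A, B)): towers=[B/A; C; E/D/F] holding=-
step 4 (pickup(C)): towers=[B/A; E/D/F] holding=C
step 5 (stack(C, F)): towers=[B/A; E/D/F/C] holding=-

towers=[B/A; E/D/F/C] holding=-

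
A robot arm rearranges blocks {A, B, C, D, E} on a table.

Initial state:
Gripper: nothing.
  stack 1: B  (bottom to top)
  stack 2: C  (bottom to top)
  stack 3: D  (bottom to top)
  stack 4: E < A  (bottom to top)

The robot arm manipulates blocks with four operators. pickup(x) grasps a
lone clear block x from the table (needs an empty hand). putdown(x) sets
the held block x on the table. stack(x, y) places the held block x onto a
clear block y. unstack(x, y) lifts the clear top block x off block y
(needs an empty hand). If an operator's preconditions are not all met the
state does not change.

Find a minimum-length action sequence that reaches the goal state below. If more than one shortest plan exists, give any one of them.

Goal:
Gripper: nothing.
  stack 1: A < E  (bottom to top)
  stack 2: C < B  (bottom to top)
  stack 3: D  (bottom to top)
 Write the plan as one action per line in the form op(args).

pickup(B)
stack(B, C)
unstack(A, E)
putdown(A)
pickup(E)
stack(E, A)

step 1 (pickup(B)): towers=[C; D; E/A] holding=B
step 2 (stack(B, C)): towers=[C/B; D; E/A] holding=-
step 3 (unstack(A, E)): towers=[C/B; D; E] holding=A
step 4 (putdown(A)): towers=[A; C/B; D; E] holding=-
step 5 (pickup(E)): towers=[A; C/B; D] holding=E
step 6 (stack(E, A)): towers=[A/E; C/B; D] holding=-
goal check: towers=[A/E; C/B; D] holding=- — reached (length 6, optimal by BFS)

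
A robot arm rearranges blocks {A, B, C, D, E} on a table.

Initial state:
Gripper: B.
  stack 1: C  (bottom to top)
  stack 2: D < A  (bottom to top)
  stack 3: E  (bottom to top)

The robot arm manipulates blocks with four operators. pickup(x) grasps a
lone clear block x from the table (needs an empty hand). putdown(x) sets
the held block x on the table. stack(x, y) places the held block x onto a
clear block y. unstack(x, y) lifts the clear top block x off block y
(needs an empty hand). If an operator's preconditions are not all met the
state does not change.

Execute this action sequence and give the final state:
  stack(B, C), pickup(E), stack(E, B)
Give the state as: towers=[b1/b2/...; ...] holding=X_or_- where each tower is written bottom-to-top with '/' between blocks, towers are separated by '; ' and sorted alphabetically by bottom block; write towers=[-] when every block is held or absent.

towers=[C/B/E; D/A] holding=-

step 1 (stack(B, C)): towers=[C/B; D/A; E] holding=-
step 2 (pickup(E)): towers=[C/B; D/A] holding=E
step 3 (stack(E, B)): towers=[C/B/E; D/A] holding=-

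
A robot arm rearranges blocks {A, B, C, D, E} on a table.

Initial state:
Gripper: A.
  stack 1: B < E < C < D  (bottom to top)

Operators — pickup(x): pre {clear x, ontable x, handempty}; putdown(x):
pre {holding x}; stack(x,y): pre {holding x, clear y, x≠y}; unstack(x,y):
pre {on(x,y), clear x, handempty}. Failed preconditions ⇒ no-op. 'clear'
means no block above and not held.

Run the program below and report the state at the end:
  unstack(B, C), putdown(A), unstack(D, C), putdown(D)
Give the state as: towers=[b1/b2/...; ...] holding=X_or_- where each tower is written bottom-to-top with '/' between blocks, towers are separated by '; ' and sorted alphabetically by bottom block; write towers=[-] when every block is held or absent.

step 1 (unstack(B, C)) [no-op]: towers=[B/E/C/D] holding=A
step 2 (putdown(A)): towers=[A; B/E/C/D] holding=-
step 3 (unstack(D, C)): towers=[A; B/E/C] holding=D
step 4 (putdown(D)): towers=[A; B/E/C; D] holding=-

towers=[A; B/E/C; D] holding=-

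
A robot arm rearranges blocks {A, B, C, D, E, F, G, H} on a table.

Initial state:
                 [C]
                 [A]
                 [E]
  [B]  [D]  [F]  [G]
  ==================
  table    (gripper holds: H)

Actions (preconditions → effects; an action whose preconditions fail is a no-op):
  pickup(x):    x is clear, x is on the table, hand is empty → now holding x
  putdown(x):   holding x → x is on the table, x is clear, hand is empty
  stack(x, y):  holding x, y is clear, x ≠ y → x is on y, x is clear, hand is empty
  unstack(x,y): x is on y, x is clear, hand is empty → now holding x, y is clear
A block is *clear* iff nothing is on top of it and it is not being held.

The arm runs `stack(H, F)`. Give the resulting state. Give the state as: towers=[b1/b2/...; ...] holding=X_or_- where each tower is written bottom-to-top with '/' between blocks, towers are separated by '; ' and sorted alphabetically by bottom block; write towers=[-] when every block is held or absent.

towers=[B; D; F/H; G/E/A/C] holding=-

before: towers=[B; D; F; G/E/A/C] holding=H
pre[stack(H, F)]: holding(H) ok, clear(F) ok, H≠F ok
all met → apply stack(H, F)
after:  towers=[B; D; F/H; G/E/A/C] holding=-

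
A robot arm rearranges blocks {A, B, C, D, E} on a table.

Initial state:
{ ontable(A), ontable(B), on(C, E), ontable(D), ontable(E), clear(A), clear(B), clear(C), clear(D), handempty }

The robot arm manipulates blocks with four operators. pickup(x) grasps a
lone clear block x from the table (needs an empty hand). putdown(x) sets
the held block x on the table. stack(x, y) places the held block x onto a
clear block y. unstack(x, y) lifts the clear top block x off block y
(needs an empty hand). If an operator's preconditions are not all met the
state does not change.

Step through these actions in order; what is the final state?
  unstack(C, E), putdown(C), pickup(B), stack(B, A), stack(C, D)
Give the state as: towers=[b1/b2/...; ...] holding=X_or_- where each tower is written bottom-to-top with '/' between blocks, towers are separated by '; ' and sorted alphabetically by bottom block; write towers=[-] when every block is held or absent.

towers=[A/B; C; D; E] holding=-

step 1 (unstack(C, E)): towers=[A; B; D; E] holding=C
step 2 (putdown(C)): towers=[A; B; C; D; E] holding=-
step 3 (pickup(B)): towers=[A; C; D; E] holding=B
step 4 (stack(B, A)): towers=[A/B; C; D; E] holding=-
step 5 (stack(C, D)) [no-op]: towers=[A/B; C; D; E] holding=-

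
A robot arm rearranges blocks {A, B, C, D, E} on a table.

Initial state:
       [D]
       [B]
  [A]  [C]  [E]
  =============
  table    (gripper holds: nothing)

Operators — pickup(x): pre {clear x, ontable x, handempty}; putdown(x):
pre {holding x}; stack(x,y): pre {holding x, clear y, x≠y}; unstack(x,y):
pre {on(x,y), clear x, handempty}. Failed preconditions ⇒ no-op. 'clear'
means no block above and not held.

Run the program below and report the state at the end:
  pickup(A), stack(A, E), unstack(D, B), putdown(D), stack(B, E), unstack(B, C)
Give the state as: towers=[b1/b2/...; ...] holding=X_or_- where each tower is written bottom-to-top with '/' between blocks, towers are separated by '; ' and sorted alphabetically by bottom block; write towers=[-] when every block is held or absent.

step 1 (pickup(A)): towers=[C/B/D; E] holding=A
step 2 (stack(A, E)): towers=[C/B/D; E/A] holding=-
step 3 (unstack(D, B)): towers=[C/B; E/A] holding=D
step 4 (putdown(D)): towers=[C/B; D; E/A] holding=-
step 5 (stack(B, E)) [no-op]: towers=[C/B; D; E/A] holding=-
step 6 (unstack(B, C)): towers=[C; D; E/A] holding=B

towers=[C; D; E/A] holding=B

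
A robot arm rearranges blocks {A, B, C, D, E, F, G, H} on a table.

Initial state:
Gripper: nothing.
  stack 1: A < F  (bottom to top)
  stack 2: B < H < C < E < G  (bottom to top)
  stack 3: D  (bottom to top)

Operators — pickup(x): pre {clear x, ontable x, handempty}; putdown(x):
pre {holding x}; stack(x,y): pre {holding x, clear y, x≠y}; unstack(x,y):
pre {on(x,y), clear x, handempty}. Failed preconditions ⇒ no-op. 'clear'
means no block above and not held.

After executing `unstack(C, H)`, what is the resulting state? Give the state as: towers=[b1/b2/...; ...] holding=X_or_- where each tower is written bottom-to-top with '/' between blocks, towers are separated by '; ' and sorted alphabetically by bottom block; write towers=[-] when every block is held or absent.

towers=[A/F; B/H/C/E/G; D] holding=-

before: towers=[A/F; B/H/C/E/G; D] holding=-
pre[unstack(C, H)]: on(C,H) ✓, clear(C) ✗, handempty ✓
clear(C) unmet → unstack(C, H) is a no-op
after:  towers=[A/F; B/H/C/E/G; D] holding=-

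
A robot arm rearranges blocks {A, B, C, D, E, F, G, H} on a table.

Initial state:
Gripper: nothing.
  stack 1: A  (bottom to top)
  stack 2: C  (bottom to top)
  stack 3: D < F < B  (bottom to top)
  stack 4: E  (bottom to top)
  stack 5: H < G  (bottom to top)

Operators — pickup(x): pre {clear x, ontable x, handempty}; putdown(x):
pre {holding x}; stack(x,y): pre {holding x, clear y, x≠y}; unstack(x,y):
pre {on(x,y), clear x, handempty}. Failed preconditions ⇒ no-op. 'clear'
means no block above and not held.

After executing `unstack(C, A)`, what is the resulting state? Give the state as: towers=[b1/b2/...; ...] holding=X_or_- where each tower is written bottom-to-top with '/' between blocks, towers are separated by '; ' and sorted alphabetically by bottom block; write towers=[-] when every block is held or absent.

towers=[A; C; D/F/B; E; H/G] holding=-

before: towers=[A; C; D/F/B; E; H/G] holding=-
pre[unstack(C, A)]: on(C,A) ✗, clear(C) ✓, handempty ✓
on(C,A) unmet → unstack(C, A) is a no-op
after:  towers=[A; C; D/F/B; E; H/G] holding=-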